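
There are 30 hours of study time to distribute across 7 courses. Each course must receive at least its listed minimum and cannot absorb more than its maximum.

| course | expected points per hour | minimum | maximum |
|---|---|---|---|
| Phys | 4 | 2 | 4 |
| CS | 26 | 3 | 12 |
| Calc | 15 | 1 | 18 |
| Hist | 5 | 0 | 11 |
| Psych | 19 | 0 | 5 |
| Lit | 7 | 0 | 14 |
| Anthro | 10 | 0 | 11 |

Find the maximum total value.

Meeting every minimum uses 2+3+1+0+0+0+0 = 6 hours, leaving 24.
Rank by expected points per hour: CS 26 > Psych 19 > Calc 15 > Anthro 10 > Lit 7 > Hist 5 > Phys 4.
CS: +9 to 12 (cap) ; 15 left.
Give Psych 5 more to hit its cap of 5 ; 10 left.
Calc: +10 (room for 17) → 11. Pool exhausted.
Total = 4×2 + 26×12 + 15×11 + 19×5 = 580.

580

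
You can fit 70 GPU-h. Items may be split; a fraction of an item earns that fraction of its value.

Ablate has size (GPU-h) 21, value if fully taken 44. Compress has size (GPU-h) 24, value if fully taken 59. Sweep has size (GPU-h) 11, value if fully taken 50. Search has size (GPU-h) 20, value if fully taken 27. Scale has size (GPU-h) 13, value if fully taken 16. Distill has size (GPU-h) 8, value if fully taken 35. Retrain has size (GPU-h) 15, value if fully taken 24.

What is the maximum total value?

197.6

Best value per unit of size first: Sweep 50/11≈4.55, Distill 35/8≈4.38, Compress 59/24≈2.46, Ablate 44/21≈2.1, Retrain 24/15≈1.6, Search 27/20≈1.35, Scale 16/13≈1.23.
Take all of Sweep (11 GPU-h, value 50) ; 59 GPU-h left.
Take all of Distill (8 GPU-h, value 35) ; 51 GPU-h left.
Take all of Compress (24 GPU-h, value 59) ; 27 GPU-h left.
Take all of Ablate (21 GPU-h, value 44) ; 6 GPU-h left.
6 GPU-h left: a 6/15 share of Retrain gives 24×6/15 = 9.6.
Total value = 197.6.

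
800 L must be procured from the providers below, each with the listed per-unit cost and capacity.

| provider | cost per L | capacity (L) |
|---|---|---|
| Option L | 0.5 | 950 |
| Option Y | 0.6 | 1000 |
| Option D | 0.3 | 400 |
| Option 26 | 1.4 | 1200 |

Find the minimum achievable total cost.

320

Fill from the cheapest provider first.
Option D (0.3): use full 400 — 400 L to go.
Take 400 from Option L at 0.5 to finish.
Option Y, Option 26: unused.
Cost = 400×0.3 + 400×0.5 = 320.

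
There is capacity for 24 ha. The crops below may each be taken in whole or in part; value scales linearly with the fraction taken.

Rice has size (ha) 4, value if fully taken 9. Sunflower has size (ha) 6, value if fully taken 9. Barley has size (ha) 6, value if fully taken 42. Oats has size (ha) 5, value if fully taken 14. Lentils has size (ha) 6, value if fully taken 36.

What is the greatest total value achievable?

105.5

Best value per unit of size first: Barley 42/6≈7, Lentils 36/6≈6, Oats 14/5≈2.8, Rice 9/4≈2.25, Sunflower 9/6≈1.5.
Barley: take in full, 6 ha for value 42 → 18 left.
All 6 ha of Lentils fit (value 36) → 12 remain.
All 5 ha of Oats fit (value 14) → 7 remain.
Take all of Rice (4 ha, value 9) → 3 ha left.
Fill the last 3 ha with part of Sunflower: 3/6 of it earns 4.5.
Total value = 105.5.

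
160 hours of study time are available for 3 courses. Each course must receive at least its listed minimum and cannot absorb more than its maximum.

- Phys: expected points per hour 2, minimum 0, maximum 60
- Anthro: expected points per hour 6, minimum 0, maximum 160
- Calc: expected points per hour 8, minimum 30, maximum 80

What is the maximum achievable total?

Meeting every minimum uses 0+0+30 = 30 hours, leaving 130.
Highest expected points per hour first: Calc 8 > Anthro 6 > Phys 2.
Give Calc 50 more to hit its cap of 80 ; 80 left.
Anthro: +80 (room for 160) → 80. Pool exhausted.
Total = 6×80 + 8×80 = 1120.

1120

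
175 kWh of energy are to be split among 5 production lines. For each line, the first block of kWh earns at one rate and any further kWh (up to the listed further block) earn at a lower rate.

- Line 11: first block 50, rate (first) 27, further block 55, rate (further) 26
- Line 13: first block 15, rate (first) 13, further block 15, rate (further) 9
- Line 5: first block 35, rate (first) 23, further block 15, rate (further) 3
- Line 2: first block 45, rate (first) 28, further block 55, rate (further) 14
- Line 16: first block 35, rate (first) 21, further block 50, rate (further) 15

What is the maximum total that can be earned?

4615

Order all 10 blocks by rate: Line 2/first 28 > Line 11/first 27 > Line 11/second 26 > Line 5/first 23 > Line 16/first 21 > Line 16/second 15 > Line 2/second 14 > Line 13/first 13 > Line 13/second 9 > Line 5/second 3.
Line 2 first at 28: fill all 45 — 130 left.
Fill Line 11 first block (50 at 27) — 80 left.
Line 11/second (26): +55 — 25 left.
Line 5/first: +25 of 35 at 23; pool empty.
Total = 28×45 + 27×50 + 26×55 + 23×25 = 4615.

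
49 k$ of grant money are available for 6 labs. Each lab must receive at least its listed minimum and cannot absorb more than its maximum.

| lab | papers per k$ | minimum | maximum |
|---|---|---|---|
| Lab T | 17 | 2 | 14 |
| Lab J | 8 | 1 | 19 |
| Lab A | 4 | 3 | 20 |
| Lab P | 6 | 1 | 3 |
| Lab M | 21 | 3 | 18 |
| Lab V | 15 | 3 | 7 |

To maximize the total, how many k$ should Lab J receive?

Meeting every minimum uses 2+1+3+1+3+3 = 13 k$, leaving 36.
Highest papers per k$ first: Lab M 21 > Lab T 17 > Lab V 15 > Lab J 8 > Lab P 6 > Lab A 4.
Give Lab M 15 more to hit its cap of 18 → 21 left.
Give Lab T 12 more to hit its cap of 14 → 9 left.
Lab V: +4 to 7 (cap) → 5 left.
Lab J: +5 (room for 18) → 6. Pool exhausted.

6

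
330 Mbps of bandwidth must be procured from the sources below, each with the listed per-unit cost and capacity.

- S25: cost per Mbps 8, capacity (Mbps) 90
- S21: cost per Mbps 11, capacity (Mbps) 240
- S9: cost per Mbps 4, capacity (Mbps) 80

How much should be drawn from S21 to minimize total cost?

160

Use sources in increasing cost order.
S9 (4): use full 80 ; 250 Mbps to go.
S25 at 8: take all 90 Mbps ; 160 still needed.
S21 at 11: take 160 of its 240 ; requirement met.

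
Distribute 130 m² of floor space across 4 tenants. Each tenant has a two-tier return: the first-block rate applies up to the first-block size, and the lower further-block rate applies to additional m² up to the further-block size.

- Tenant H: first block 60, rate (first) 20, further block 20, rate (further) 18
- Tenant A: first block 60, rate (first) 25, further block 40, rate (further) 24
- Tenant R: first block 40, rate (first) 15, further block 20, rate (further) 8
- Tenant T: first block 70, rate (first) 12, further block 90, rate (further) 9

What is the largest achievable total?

3060

Rank every tier by rate: Tenant A/first 25 > Tenant A/second 24 > Tenant H/first 20 > Tenant H/second 18 > Tenant R/first 15 > Tenant T/first 12 > Tenant T/second 9 > Tenant R/second 8.
Fill Tenant A first block (60 at 25) ; 70 left.
Fill Tenant A second block (40 at 24) ; 30 left.
Tenant H first at 20: only 30 left, fill 30.
Total = 25×60 + 24×40 + 20×30 = 3060.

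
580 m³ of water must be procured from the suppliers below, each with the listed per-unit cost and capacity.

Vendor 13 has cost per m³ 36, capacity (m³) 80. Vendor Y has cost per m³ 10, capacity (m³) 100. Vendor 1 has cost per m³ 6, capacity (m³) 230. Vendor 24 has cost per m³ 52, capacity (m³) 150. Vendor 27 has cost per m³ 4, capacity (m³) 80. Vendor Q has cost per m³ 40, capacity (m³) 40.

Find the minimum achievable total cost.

9780

Cheapest first:
Vendor 27 (4): use full 80 → 500 m³ to go.
Vendor 1 (6): use full 230 → 270 m³ to go.
Take 100 from Vendor Y at 10 → need 170 more.
Vendor 13 (36): use full 80 → 90 m³ to go.
Take 40 from Vendor Q at 40 → need 50 more.
Take 50 from Vendor 24 at 52 to finish.
Cost = 80×4 + 230×6 + 100×10 + 80×36 + 40×40 + 50×52 = 9780.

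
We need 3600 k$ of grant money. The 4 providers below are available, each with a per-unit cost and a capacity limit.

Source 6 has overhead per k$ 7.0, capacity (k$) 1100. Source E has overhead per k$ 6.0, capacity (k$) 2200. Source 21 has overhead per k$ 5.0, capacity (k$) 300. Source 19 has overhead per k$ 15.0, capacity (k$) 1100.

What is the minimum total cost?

Cheapest first:
Source 21 (5.0): use full 300 → 3300 k$ to go.
Source E at 6.0: take all 2200 k$ → 1100 still needed.
Take 1100 from Source 6 at 7.0 → need 0 more.
Source 19: unused.
Cost = 300×5.0 + 2200×6.0 + 1100×7.0 = 22400.

22400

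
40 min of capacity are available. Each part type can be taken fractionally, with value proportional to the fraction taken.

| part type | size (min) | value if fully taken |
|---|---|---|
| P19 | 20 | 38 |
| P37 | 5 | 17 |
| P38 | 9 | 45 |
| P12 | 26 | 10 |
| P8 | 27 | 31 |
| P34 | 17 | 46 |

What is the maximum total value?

125.1

Sort by value density: P38 45/9≈5, P37 17/5≈3.4, P34 46/17≈2.71, P19 38/20≈1.9, P8 31/27≈1.15, P12 10/26≈0.385.
All 9 min of P38 fit (value 45) ; 31 remain.
All 5 min of P37 fit (value 17) ; 26 remain.
P34: take in full, 17 min for value 46 ; 9 left.
Fill the last 9 min with part of P19: 9/20 of it earns 17.1.
Total value = 125.1.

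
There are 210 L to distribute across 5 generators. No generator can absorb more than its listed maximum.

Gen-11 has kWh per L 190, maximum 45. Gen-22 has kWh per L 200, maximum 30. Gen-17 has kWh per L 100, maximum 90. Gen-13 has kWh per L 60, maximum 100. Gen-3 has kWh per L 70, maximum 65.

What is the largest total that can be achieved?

26700

Rank by kWh per L: Gen-22 200 > Gen-11 190 > Gen-17 100 > Gen-3 70 > Gen-13 60.
Gen-22 takes 30 to reach its cap of 30 — 180 left.
Gen-11: +45 to 45 (cap) — 135 left.
Gen-17: +90 to 90 (cap) — 45 left.
Gen-3 has room for 65 but only 45 remain, so it gets 45.
Total = 190×45 + 200×30 + 100×90 + 70×45 = 26700.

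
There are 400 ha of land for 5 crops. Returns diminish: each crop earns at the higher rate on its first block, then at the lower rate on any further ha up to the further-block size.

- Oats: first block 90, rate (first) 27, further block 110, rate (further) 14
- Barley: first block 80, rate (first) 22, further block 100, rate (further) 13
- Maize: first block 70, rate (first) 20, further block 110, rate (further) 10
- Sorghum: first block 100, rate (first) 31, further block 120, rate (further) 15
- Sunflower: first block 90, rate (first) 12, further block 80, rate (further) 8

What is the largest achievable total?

Order all 10 blocks by rate: Sorghum/tier1 31 > Oats/tier1 27 > Barley/tier1 22 > Maize/tier1 20 > Sorghum/tier2 15 > Oats/tier2 14 > Barley/tier2 13 > Sunflower/tier1 12 > Maize/tier2 10 > Sunflower/tier2 8.
Sorghum tier1 at 31: fill all 100 — 300 left.
Oats/tier1 (27): +90 — 210 left.
Barley/tier1 (22): +80 — 130 left.
Maize tier1 at 20: fill all 70 — 60 left.
60 remain; put them into Sorghum tier2 at 15.
Total = 31×100 + 27×90 + 22×80 + 20×70 + 15×60 = 9590.

9590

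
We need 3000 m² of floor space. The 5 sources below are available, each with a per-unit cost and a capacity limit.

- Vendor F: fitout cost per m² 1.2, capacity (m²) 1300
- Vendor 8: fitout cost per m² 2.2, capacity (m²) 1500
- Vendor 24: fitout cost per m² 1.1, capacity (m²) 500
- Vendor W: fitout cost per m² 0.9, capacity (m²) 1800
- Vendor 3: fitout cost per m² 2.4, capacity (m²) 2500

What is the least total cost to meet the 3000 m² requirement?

Use sources in increasing cost order.
Vendor W at 0.9: take all 1800 m² — 1200 still needed.
Vendor 24 at 1.1: take all 500 m² — 700 still needed.
Vendor F (1.2): take the remaining 700 — done.
Vendor 8, Vendor 3: unused.
Cost = 1800×0.9 + 500×1.1 + 700×1.2 = 3010.

3010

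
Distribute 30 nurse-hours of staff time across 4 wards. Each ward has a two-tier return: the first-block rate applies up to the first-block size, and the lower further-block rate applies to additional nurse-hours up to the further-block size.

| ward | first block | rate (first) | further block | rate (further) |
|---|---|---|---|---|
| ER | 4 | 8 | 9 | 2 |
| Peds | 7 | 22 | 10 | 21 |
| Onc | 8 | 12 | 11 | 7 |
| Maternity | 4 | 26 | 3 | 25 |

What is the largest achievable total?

615

Treat each block as its own option and order by rate: Maternity/tier1 26 > Maternity/tier2 25 > Peds/tier1 22 > Peds/tier2 21 > Onc/tier1 12 > ER/tier1 8 > Onc/tier2 7 > ER/tier2 2.
Maternity tier1 at 26: fill all 4 ; 26 left.
Maternity/tier2 (25): +3 ; 23 left.
Peds tier1 at 22: fill all 7 ; 16 left.
Peds tier2 at 21: fill all 10 ; 6 left.
6 remain; put them into Onc tier1 at 12.
Total = 26×4 + 25×3 + 22×7 + 21×10 + 12×6 = 615.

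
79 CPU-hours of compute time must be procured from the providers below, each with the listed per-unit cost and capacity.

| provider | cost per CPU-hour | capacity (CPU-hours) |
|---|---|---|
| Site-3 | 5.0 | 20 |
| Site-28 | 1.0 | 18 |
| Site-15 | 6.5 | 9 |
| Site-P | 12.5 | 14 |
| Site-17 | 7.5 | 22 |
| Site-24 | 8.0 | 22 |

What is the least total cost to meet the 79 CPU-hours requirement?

Cheapest first:
Site-28 (1.0): use full 18 → 61 CPU-hours to go.
Site-3 (5.0): use full 20 → 41 CPU-hours to go.
Site-15 at 6.5: take all 9 CPU-hours → 32 still needed.
Take 22 from Site-17 at 7.5 → need 10 more.
Site-24 at 8.0: take 10 of its 22 → requirement met.
Site-P: unused.
Cost = 18×1.0 + 20×5.0 + 9×6.5 + 22×7.5 + 10×8.0 = 421.5.

421.5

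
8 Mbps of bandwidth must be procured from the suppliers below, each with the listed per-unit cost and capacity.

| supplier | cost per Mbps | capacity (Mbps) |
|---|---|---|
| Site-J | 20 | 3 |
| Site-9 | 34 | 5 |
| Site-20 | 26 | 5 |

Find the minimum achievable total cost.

Fill from the cheapest supplier first.
Site-J at 20: take all 3 Mbps ; 5 still needed.
Site-20 (26): use full 5 ; 0 Mbps to go.
Site-9: unused.
Cost = 3×20 + 5×26 = 190.

190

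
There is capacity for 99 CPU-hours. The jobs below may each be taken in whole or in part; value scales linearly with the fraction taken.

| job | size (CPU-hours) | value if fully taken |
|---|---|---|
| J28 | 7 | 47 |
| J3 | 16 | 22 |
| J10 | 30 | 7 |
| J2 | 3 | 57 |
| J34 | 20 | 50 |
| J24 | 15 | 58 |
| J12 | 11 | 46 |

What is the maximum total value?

Sort by value density: J2 57/3≈19, J28 47/7≈6.71, J12 46/11≈4.18, J24 58/15≈3.87, J34 50/20≈2.5, J3 22/16≈1.38, J10 7/30≈0.233.
All 3 CPU-hours of J2 fit (value 57) ; 96 remain.
Take all of J28 (7 CPU-hours, value 47) ; 89 CPU-hours left.
Take all of J12 (11 CPU-hours, value 46) ; 78 CPU-hours left.
All 15 CPU-hours of J24 fit (value 58) ; 63 remain.
All 20 CPU-hours of J34 fit (value 50) ; 43 remain.
J3: take in full, 16 CPU-hours for value 22 ; 27 left.
27 CPU-hours left: a 27/30 share of J10 gives 7×27/30 = 6.3.
Total value = 286.3.

286.3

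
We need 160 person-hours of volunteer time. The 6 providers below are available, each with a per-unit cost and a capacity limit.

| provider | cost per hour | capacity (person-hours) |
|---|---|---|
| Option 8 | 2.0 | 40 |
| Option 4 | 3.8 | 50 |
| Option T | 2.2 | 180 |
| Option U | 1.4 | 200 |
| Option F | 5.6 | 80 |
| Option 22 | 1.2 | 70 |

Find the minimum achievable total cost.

Fill from the cheapest provider first.
Option 22 at 1.2: take all 70 person-hours ; 90 still needed.
Option U at 1.4: take 90 of its 200 ; requirement met.
Option 8, Option T, Option 4, Option F: unused.
Cost = 70×1.2 + 90×1.4 = 210.

210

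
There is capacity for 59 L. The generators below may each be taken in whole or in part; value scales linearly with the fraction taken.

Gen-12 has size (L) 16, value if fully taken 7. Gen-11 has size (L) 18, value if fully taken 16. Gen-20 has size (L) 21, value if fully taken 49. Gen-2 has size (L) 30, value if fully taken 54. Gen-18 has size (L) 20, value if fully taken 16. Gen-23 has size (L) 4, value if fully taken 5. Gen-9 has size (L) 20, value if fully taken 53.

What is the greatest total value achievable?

134.4

Sort by value density: Gen-9 53/20≈2.65, Gen-20 49/21≈2.33, Gen-2 54/30≈1.8, Gen-23 5/4≈1.25, Gen-11 16/18≈0.889, Gen-18 16/20≈0.8, Gen-12 7/16≈0.438.
Take all of Gen-9 (20 L, value 53) ; 39 L left.
All 21 L of Gen-20 fit (value 49) ; 18 remain.
Fill the last 18 L with part of Gen-2: 18/30 of it earns 32.4.
Total value = 134.4.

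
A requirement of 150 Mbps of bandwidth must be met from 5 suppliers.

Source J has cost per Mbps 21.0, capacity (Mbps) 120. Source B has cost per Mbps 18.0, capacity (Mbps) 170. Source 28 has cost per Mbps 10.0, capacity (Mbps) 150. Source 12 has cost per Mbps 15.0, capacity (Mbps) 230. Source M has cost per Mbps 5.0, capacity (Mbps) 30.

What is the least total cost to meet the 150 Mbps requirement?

1350

Fill from the cheapest supplier first.
Source M (5.0): use full 30 → 120 Mbps to go.
Source 28 (10.0): take the remaining 120 → done.
Source 12, Source B, Source J: unused.
Cost = 30×5.0 + 120×10.0 = 1350.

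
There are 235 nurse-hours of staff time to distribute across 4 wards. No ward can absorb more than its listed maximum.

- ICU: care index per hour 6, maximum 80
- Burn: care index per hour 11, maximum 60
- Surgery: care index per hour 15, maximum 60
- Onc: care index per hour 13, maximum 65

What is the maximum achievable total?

2705

Order the wards by care index per hour: Surgery 15 > Onc 13 > Burn 11 > ICU 6.
Give Surgery 60 to hit its cap of 60 → 175 left.
Give Onc 65 to hit its cap of 65 → 110 left.
Burn: +60 to 60 (cap) → 50 left.
ICU has room for 80 but only 50 remain, so it gets 50.
Total = 6×50 + 11×60 + 15×60 + 13×65 = 2705.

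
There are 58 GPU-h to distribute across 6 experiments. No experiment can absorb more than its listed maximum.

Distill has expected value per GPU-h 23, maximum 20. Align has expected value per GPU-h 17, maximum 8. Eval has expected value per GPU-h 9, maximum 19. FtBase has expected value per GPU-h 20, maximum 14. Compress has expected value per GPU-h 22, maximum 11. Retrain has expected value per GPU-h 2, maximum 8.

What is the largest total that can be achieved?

Order the experiments by expected value per GPU-h: Distill 23 > Compress 22 > FtBase 20 > Align 17 > Eval 9 > Retrain 2.
Give Distill 20 to hit its cap of 20 → 38 left.
Compress: +11 to 11 (cap) → 27 left.
Give FtBase 14 to hit its cap of 14 → 13 left.
Align takes 8 to reach its cap of 8 → 5 left.
Eval: +5 (room for 19) → 5. Pool exhausted.
Total = 23×20 + 17×8 + 9×5 + 20×14 + 22×11 = 1163.

1163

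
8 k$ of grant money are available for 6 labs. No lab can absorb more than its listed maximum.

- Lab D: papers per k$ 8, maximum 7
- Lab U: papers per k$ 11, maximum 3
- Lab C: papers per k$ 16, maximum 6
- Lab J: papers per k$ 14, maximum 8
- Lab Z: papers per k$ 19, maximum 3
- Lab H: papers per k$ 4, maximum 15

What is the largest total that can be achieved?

Highest papers per k$ first: Lab Z 19 > Lab C 16 > Lab J 14 > Lab U 11 > Lab D 8 > Lab H 4.
Lab Z takes 3 to reach its cap of 3 → 5 left.
Lab C: +5 (room for 6) → 5. Pool exhausted.
Total = 16×5 + 19×3 = 137.

137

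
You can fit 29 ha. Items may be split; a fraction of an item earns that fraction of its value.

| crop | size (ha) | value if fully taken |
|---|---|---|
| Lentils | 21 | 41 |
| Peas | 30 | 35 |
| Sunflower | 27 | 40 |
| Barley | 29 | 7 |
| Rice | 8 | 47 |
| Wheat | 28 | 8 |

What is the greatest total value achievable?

88

Sort by value density: Rice 47/8≈5.88, Lentils 41/21≈1.95, Sunflower 40/27≈1.48, Peas 35/30≈1.17, Wheat 8/28≈0.286, Barley 7/29≈0.241.
Take all of Rice (8 ha, value 47) — 21 ha left.
Lentils: take in full, 21 ha for value 41 — 0 left.
Total value = 88.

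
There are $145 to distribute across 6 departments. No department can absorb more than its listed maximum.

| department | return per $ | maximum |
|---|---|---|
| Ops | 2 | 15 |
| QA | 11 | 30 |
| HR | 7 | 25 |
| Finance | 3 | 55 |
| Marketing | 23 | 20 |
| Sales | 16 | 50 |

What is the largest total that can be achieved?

1825

Rank by return per $: Marketing 23 > Sales 16 > QA 11 > HR 7 > Finance 3 > Ops 2.
Marketing takes 20 to reach its cap of 20 → 125 left.
Sales takes 50 to reach its cap of 50 → 75 left.
QA: +30 to 30 (cap) → 45 left.
HR takes 25 to reach its cap of 25 → 20 left.
Finance has room for 55 but only 20 remain, so it gets 20.
Total = 11×30 + 7×25 + 3×20 + 23×20 + 16×50 = 1825.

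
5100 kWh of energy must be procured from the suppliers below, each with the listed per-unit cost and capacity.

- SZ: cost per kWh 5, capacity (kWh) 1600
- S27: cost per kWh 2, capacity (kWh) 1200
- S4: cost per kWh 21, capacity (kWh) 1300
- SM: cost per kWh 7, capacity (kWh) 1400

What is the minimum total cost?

Use suppliers in increasing cost order.
S27 at 2: take all 1200 kWh → 3900 still needed.
SZ (5): use full 1600 → 2300 kWh to go.
SM (7): use full 1400 → 900 kWh to go.
S4 at 21: take 900 of its 1300 → requirement met.
Cost = 1200×2 + 1600×5 + 1400×7 + 900×21 = 39100.

39100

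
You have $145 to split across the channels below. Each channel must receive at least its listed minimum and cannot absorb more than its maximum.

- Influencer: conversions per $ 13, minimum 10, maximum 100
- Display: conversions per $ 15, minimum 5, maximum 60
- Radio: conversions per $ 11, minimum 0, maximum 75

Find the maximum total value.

2005

Meeting every minimum uses 10+5+0 = 15 $, leaving 130.
Order the channels by conversions per $: Display 15 > Influencer 13 > Radio 11.
Give Display 55 more to hit its cap of 60 — 75 left.
Influencer has room for 90 more but only 75 remain, so it gets 85.
Total = 13×85 + 15×60 = 2005.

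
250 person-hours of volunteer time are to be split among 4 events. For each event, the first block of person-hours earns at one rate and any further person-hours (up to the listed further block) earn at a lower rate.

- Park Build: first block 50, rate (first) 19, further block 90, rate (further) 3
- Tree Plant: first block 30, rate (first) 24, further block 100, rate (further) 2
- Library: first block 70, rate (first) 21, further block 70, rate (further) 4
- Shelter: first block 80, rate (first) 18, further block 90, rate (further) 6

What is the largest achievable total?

Treat each block as its own option and order by rate: Tree Plant/tier1 24 > Library/tier1 21 > Park Build/tier1 19 > Shelter/tier1 18 > Shelter/tier2 6 > Library/tier2 4 > Park Build/tier2 3 > Tree Plant/tier2 2.
Tree Plant/tier1 (24): +30 ; 220 left.
Library tier1 at 21: fill all 70 ; 150 left.
Park Build tier1 at 19: fill all 50 ; 100 left.
Shelter/tier1 (18): +80 ; 20 left.
Shelter/tier2: +20 of 90 at 6; pool empty.
Total = 24×30 + 21×70 + 19×50 + 18×80 + 6×20 = 4700.

4700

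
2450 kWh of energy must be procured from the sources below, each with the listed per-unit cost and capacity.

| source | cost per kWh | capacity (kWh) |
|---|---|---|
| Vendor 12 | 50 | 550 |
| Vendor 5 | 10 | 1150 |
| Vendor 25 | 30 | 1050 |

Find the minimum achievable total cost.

Use sources in increasing cost order.
Vendor 5 (10): use full 1150 — 1300 kWh to go.
Vendor 25 (30): use full 1050 — 250 kWh to go.
Vendor 12 at 50: take 250 of its 550 — requirement met.
Cost = 1150×10 + 1050×30 + 250×50 = 55500.

55500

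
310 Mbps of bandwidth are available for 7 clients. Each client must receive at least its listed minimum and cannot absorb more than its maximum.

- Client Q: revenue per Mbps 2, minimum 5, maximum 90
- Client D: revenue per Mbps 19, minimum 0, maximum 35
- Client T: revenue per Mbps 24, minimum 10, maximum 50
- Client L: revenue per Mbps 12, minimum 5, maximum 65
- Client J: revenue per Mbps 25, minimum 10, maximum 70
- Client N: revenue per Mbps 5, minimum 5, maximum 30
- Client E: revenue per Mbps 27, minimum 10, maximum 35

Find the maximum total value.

5540

Meeting every minimum uses 5+0+10+5+10+5+10 = 45 Mbps, leaving 265.
Highest revenue per Mbps first: Client E 27 > Client J 25 > Client T 24 > Client D 19 > Client L 12 > Client N 5 > Client Q 2.
Client E: +25 to 35 (cap) ; 240 left.
Client J: +60 to 70 (cap) ; 180 left.
Client T takes 40 more to reach its cap of 50 ; 140 left.
Client D: +35 to 35 (cap) ; 105 left.
Give Client L 60 more to hit its cap of 65 ; 45 left.
Give Client N 25 more to hit its cap of 30 ; 20 left.
Client Q: +20 (room for 85) → 25. Pool exhausted.
Total = 2×25 + 19×35 + 24×50 + 12×65 + 25×70 + 5×30 + 27×35 = 5540.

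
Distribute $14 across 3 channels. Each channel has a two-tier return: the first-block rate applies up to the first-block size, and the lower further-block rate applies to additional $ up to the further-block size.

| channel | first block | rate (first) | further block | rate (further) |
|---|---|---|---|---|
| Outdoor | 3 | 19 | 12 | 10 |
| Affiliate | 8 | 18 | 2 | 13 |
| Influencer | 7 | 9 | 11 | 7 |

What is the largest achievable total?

Rank every tier by rate: Outdoor/T1 19 > Affiliate/T1 18 > Affiliate/T2 13 > Outdoor/T2 10 > Influencer/T1 9 > Influencer/T2 7.
Fill Outdoor T1 block (3 at 19) ; 11 left.
Affiliate T1 at 18: fill all 8 ; 3 left.
Affiliate T2 at 13: fill all 2 ; 1 left.
Outdoor T2 at 10: only 1 left, fill 1.
Total = 19×3 + 18×8 + 13×2 + 10×1 = 237.

237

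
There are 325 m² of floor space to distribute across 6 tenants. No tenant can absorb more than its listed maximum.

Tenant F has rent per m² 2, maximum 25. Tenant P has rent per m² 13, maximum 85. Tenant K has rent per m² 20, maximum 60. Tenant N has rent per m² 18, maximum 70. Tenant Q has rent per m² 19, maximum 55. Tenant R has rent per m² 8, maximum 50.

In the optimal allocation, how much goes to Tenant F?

Rank by rent per m²: Tenant K 20 > Tenant Q 19 > Tenant N 18 > Tenant P 13 > Tenant R 8 > Tenant F 2.
Give Tenant K 60 to hit its cap of 60 — 265 left.
Tenant Q: +55 to 55 (cap) — 210 left.
Tenant N: +70 to 70 (cap) — 140 left.
Tenant P takes 85 to reach its cap of 85 — 55 left.
Tenant R: +50 to 50 (cap) — 5 left.
Only 5 left; Tenant F takes them to reach 5.

5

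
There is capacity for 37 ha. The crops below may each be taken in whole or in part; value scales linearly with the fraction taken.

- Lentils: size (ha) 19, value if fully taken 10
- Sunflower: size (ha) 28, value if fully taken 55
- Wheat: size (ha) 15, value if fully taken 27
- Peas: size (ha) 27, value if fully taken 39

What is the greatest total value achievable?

71.2

Best value per unit of size first: Sunflower 55/28≈1.96, Wheat 27/15≈1.8, Peas 39/27≈1.44, Lentils 10/19≈0.526.
All 28 ha of Sunflower fit (value 55) → 9 remain.
9 ha left: a 9/15 share of Wheat gives 27×9/15 = 16.2.
Total value = 71.2.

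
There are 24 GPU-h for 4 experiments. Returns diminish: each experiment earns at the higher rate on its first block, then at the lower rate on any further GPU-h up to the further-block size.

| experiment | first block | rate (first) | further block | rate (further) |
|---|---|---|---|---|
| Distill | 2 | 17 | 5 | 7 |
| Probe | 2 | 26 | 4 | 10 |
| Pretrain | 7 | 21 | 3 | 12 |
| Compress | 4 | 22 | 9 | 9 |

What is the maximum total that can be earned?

Treat each block as its own option and order by rate: Probe/tier1 26 > Compress/tier1 22 > Pretrain/tier1 21 > Distill/tier1 17 > Pretrain/tier2 12 > Probe/tier2 10 > Compress/tier2 9 > Distill/tier2 7.
Probe tier1 at 26: fill all 2 ; 22 left.
Compress/tier1 (22): +4 ; 18 left.
Pretrain tier1 at 21: fill all 7 ; 11 left.
Distill/tier1 (17): +2 ; 9 left.
Pretrain tier2 at 12: fill all 3 ; 6 left.
Probe tier2 at 10: fill all 4 ; 2 left.
Compress tier2 at 9: only 2 left, fill 2.
Total = 26×2 + 22×4 + 21×7 + 17×2 + 12×3 + 10×4 + 9×2 = 415.

415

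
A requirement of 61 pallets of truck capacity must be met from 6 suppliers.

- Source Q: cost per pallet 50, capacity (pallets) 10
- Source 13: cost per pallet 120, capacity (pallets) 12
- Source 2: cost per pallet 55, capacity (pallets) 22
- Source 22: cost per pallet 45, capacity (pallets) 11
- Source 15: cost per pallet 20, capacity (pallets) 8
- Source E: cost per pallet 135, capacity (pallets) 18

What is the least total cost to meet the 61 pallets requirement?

3565

Fill from the cheapest supplier first.
Source 15 at 20: take all 8 pallets → 53 still needed.
Source 22 at 45: take all 11 pallets → 42 still needed.
Take 10 from Source Q at 50 → need 32 more.
Source 2 (55): use full 22 → 10 pallets to go.
Take 10 from Source 13 at 120 to finish.
Source E: unused.
Cost = 8×20 + 11×45 + 10×50 + 22×55 + 10×120 = 3565.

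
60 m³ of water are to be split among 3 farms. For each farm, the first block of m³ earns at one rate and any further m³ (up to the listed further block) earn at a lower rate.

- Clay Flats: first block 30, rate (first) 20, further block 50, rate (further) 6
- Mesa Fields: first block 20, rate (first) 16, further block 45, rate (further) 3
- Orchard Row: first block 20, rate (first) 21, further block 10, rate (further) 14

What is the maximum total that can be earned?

1180

Rank every tier by rate: Orchard Row/first 21 > Clay Flats/first 20 > Mesa Fields/first 16 > Orchard Row/second 14 > Clay Flats/second 6 > Mesa Fields/second 3.
Orchard Row/first (21): +20 → 40 left.
Clay Flats first at 20: fill all 30 → 10 left.
10 remain; put them into Mesa Fields first at 16.
Total = 21×20 + 20×30 + 16×10 = 1180.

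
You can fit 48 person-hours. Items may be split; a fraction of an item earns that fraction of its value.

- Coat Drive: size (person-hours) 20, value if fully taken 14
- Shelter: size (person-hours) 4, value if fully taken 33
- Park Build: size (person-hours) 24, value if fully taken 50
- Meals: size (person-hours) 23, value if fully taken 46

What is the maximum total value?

Sort by value density: Shelter 33/4≈8.25, Park Build 50/24≈2.08, Meals 46/23≈2, Coat Drive 14/20≈0.7.
Take all of Shelter (4 person-hours, value 33) → 44 person-hours left.
Take all of Park Build (24 person-hours, value 50) → 20 person-hours left.
Fill the last 20 person-hours with part of Meals: 20/23 of it earns 40.
Total value = 123.

123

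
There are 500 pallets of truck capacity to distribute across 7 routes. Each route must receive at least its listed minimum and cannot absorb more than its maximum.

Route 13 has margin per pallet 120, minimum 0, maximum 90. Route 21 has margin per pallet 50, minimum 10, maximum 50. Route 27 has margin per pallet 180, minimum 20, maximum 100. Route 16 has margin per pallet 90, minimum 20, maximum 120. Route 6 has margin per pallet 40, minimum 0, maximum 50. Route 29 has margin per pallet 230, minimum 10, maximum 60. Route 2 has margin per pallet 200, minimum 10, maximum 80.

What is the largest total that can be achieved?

71900

Meeting every minimum uses 0+10+20+20+0+10+10 = 70 pallets, leaving 430.
Rank by margin per pallet: Route 29 230 > Route 2 200 > Route 27 180 > Route 13 120 > Route 16 90 > Route 21 50 > Route 6 40.
Route 29 takes 50 more to reach its cap of 60 ; 380 left.
Route 2: +70 to 80 (cap) ; 310 left.
Give Route 27 80 more to hit its cap of 100 ; 230 left.
Give Route 13 90 more to hit its cap of 90 ; 140 left.
Give Route 16 100 more to hit its cap of 120 ; 40 left.
Give Route 21 40 more to hit its cap of 50 ; 0 left.
Total = 120×90 + 50×50 + 180×100 + 90×120 + 230×60 + 200×80 = 71900.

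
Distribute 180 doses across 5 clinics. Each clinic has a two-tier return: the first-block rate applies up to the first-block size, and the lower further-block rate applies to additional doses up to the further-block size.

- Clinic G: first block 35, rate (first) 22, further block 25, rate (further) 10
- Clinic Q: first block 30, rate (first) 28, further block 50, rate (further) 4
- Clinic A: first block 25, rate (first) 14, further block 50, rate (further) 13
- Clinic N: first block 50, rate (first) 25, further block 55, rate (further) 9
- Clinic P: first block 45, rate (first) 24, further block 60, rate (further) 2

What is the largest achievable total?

4220

Rank every tier by rate: Clinic Q/T1 28 > Clinic N/T1 25 > Clinic P/T1 24 > Clinic G/T1 22 > Clinic A/T1 14 > Clinic A/T2 13 > Clinic G/T2 10 > Clinic N/T2 9 > Clinic Q/T2 4 > Clinic P/T2 2.
Clinic Q T1 at 28: fill all 30 — 150 left.
Clinic N T1 at 25: fill all 50 — 100 left.
Fill Clinic P T1 block (45 at 24) — 55 left.
Clinic G/T1 (22): +35 — 20 left.
Clinic A/T1: +20 of 25 at 14; pool empty.
Total = 28×30 + 25×50 + 24×45 + 22×35 + 14×20 = 4220.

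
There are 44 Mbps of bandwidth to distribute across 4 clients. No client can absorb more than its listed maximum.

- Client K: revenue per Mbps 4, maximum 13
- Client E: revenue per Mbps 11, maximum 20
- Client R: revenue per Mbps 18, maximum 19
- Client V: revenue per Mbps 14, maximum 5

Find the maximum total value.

Highest revenue per Mbps first: Client R 18 > Client V 14 > Client E 11 > Client K 4.
Client R takes 19 to reach its cap of 19 ; 25 left.
Give Client V 5 to hit its cap of 5 ; 20 left.
Give Client E 20 to hit its cap of 20 ; 0 left.
Total = 11×20 + 18×19 + 14×5 = 632.

632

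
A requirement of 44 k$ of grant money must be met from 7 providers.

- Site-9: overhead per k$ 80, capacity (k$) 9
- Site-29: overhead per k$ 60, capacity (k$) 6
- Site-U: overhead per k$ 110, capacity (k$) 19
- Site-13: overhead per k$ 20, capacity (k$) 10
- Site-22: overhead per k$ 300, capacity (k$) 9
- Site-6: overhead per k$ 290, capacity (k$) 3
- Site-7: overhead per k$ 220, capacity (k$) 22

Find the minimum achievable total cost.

3370

Cheapest first:
Site-13 at 20: take all 10 k$ ; 34 still needed.
Site-29 (60): use full 6 ; 28 k$ to go.
Site-9 (80): use full 9 ; 19 k$ to go.
Take 19 from Site-U at 110 ; need 0 more.
Site-7, Site-6, Site-22: unused.
Cost = 10×20 + 6×60 + 9×80 + 19×110 = 3370.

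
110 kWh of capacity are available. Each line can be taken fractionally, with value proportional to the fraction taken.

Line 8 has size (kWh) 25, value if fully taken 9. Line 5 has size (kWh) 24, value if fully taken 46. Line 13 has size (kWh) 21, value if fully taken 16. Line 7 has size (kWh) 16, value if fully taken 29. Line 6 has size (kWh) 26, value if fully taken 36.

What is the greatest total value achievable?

Rank by value-to-size ratio: Line 5 46/24≈1.92, Line 7 29/16≈1.81, Line 6 36/26≈1.38, Line 13 16/21≈0.762, Line 8 9/25≈0.36.
All 24 kWh of Line 5 fit (value 46) → 86 remain.
All 16 kWh of Line 7 fit (value 29) → 70 remain.
All 26 kWh of Line 6 fit (value 36) → 44 remain.
All 21 kWh of Line 13 fit (value 16) → 23 remain.
Only 23 kWh remain; take 23/25 of Line 8 for value 9×23/25 = 8.28.
Total value = 135.28.

135.28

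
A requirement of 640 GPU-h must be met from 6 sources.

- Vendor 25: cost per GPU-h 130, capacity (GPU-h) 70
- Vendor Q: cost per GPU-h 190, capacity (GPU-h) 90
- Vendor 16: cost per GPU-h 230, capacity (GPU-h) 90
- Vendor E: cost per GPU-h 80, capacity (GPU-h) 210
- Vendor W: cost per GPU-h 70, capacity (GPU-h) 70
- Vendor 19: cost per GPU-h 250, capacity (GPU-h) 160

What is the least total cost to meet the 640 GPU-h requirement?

Fill from the cheapest source first.
Vendor W at 70: take all 70 GPU-h ; 570 still needed.
Vendor E at 80: take all 210 GPU-h ; 360 still needed.
Take 70 from Vendor 25 at 130 ; need 290 more.
Vendor Q at 190: take all 90 GPU-h ; 200 still needed.
Vendor 16 at 230: take all 90 GPU-h ; 110 still needed.
Take 110 from Vendor 19 at 250 to finish.
Cost = 70×70 + 210×80 + 70×130 + 90×190 + 90×230 + 110×250 = 96100.

96100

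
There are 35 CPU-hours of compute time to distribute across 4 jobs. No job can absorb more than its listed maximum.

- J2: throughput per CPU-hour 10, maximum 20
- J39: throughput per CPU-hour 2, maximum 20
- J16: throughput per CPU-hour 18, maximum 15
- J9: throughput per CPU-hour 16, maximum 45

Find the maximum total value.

590

Order the jobs by throughput per CPU-hour: J16 18 > J9 16 > J2 10 > J39 2.
J16: +15 to 15 (cap) — 20 left.
J9 has room for 45 but only 20 remain, so it gets 20.
Total = 18×15 + 16×20 = 590.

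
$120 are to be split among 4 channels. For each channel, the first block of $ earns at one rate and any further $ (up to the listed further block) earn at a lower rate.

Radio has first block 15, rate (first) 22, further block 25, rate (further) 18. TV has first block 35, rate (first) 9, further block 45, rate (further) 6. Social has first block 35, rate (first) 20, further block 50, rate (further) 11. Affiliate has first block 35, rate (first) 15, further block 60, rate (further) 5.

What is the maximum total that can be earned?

Rank every tier by rate: Radio/first 22 > Social/first 20 > Radio/second 18 > Affiliate/first 15 > Social/second 11 > TV/first 9 > TV/second 6 > Affiliate/second 5.
Radio first at 22: fill all 15 ; 105 left.
Social first at 20: fill all 35 ; 70 left.
Fill Radio second block (25 at 18) ; 45 left.
Fill Affiliate first block (35 at 15) ; 10 left.
10 remain; put them into Social second at 11.
Total = 22×15 + 20×35 + 18×25 + 15×35 + 11×10 = 2115.

2115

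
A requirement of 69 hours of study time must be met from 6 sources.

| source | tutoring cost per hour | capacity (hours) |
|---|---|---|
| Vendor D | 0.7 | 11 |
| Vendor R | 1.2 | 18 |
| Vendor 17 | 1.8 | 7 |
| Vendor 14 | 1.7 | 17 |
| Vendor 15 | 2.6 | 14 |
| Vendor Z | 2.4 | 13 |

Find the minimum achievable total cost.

109.8

Use sources in increasing cost order.
Take 11 from Vendor D at 0.7 → need 58 more.
Vendor R (1.2): use full 18 → 40 hours to go.
Vendor 14 (1.7): use full 17 → 23 hours to go.
Vendor 17 (1.8): use full 7 → 16 hours to go.
Vendor Z (2.4): use full 13 → 3 hours to go.
Take 3 from Vendor 15 at 2.6 to finish.
Cost = 11×0.7 + 18×1.2 + 17×1.7 + 7×1.8 + 13×2.4 + 3×2.6 = 109.8.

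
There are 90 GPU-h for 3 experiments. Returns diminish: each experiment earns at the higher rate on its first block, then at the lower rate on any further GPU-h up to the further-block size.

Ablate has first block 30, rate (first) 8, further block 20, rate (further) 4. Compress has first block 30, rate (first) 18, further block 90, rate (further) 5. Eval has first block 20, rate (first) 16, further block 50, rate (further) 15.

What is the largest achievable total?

1460

Order all 6 blocks by rate: Compress/first 18 > Eval/first 16 > Eval/second 15 > Ablate/first 8 > Compress/second 5 > Ablate/second 4.
Compress first at 18: fill all 30 ; 60 left.
Eval first at 16: fill all 20 ; 40 left.
Eval second at 15: only 40 left, fill 40.
Total = 18×30 + 16×20 + 15×40 = 1460.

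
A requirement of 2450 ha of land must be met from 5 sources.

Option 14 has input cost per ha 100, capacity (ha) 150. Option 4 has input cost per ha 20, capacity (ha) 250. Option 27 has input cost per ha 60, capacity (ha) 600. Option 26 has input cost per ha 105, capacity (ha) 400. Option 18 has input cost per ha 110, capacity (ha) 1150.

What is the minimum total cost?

Cheapest first:
Option 4 at 20: take all 250 ha — 2200 still needed.
Option 27 (60): use full 600 — 1600 ha to go.
Option 14 at 100: take all 150 ha — 1450 still needed.
Option 26 (105): use full 400 — 1050 ha to go.
Option 18 at 110: take 1050 of its 1150 — requirement met.
Cost = 250×20 + 600×60 + 150×100 + 400×105 + 1050×110 = 213500.

213500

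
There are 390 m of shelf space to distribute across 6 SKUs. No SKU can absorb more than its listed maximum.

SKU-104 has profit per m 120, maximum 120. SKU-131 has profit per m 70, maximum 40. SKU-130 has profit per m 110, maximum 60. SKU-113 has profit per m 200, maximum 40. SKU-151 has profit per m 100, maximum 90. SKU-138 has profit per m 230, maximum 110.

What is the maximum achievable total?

60300

Rank by profit per m: SKU-138 230 > SKU-113 200 > SKU-104 120 > SKU-130 110 > SKU-151 100 > SKU-131 70.
SKU-138: +110 to 110 (cap) → 280 left.
SKU-113: +40 to 40 (cap) → 240 left.
SKU-104 takes 120 to reach its cap of 120 → 120 left.
SKU-130: +60 to 60 (cap) → 60 left.
SKU-151: +60 (room for 90) → 60. Pool exhausted.
Total = 120×120 + 110×60 + 200×40 + 100×60 + 230×110 = 60300.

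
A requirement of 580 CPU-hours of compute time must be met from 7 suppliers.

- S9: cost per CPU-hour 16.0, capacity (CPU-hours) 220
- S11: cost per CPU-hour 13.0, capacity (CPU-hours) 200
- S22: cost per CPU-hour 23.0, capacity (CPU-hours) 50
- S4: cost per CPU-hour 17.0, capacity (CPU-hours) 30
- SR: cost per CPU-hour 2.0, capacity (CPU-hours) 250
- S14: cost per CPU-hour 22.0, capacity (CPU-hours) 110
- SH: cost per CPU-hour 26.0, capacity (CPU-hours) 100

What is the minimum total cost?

Cheapest first:
SR at 2.0: take all 250 CPU-hours → 330 still needed.
S11 (13.0): use full 200 → 130 CPU-hours to go.
S9 (16.0): take the remaining 130 → done.
S4, S14, S22, SH: unused.
Cost = 250×2.0 + 200×13.0 + 130×16.0 = 5180.

5180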